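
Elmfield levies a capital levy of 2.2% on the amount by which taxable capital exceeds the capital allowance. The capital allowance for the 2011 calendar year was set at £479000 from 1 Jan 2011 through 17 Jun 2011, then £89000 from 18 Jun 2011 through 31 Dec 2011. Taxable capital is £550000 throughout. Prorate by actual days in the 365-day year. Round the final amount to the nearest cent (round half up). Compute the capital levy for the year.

£6192.85

1 Jan – 17 Jun 2011: 168 days, exemption £479000 → (£550000 − £479000) × 2.2% × 168/365 = £718.9479
18 Jun – 31 Dec 2011: 197 days, exemption £89000 → (£550000 − £89000) × 2.2% × 197/365 = £5473.9014
Total = £6192.8493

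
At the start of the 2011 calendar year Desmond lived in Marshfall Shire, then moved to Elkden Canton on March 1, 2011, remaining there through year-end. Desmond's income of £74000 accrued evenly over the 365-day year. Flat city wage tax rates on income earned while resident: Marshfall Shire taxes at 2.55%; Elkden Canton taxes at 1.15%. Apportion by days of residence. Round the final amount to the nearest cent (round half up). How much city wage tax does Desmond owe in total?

Marshfall Shire, January 1 – February 28, 2011: 59 days → £74000 × 2.55% × 59/365 = £305.0219
Elkden Canton, March 1 – December 31, 2011: 306 days → £74000 × 1.15% × 306/365 = £713.4411
Total = £1018.4630

£1018.46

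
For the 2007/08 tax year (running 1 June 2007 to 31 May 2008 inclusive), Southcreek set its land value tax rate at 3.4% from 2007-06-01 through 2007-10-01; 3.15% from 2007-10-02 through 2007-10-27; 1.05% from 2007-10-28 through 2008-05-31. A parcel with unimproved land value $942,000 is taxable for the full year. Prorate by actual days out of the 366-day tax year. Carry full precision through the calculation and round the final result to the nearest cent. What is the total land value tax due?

2007-06-01 to 2007-10-01: 123 days at 3.4% → $942,000 × 3.4% × 123/366 = $10,763.5082
2007-10-02 to 2007-10-27: 26 days at 3.15% → $942,000 × 3.15% × 26/366 = $2,107.9180
2007-10-28 to 2008-05-31: 217 days at 1.05% → $942,000 × 1.05% × 217/366 = $5,864.3361
Total = $18,735.7623

$18,735.76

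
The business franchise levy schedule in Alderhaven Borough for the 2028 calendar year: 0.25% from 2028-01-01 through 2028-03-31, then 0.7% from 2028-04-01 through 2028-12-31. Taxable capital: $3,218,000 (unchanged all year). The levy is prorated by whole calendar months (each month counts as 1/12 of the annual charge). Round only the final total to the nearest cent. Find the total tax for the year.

2028-01-01 to 2028-03-31: 3 months at 0.25% → $3,218,000 × 0.25% × 3/12 = $2,011.2500
2028-04-01 to 2028-12-31: 9 months at 0.7% → $3,218,000 × 0.7% × 9/12 = $16,894.5000
Total = $18,905.7500

$18,905.75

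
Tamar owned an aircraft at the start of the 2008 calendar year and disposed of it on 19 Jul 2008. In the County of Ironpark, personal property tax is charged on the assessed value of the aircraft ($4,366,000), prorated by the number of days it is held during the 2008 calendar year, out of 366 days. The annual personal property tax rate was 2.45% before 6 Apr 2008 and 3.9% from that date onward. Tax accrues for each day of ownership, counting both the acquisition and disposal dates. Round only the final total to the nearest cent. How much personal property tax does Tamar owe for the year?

$76,906.02

1 Jan – 5 Apr 2008: 96 days at 2.45% → $4,366,000 × 2.45% × 96/366 = $28,056.9180
6 Apr – 19 Jul 2008: 105 days at 3.9% → $4,366,000 × 3.9% × 105/366 = $48,849.0984
Total = $76,906.0164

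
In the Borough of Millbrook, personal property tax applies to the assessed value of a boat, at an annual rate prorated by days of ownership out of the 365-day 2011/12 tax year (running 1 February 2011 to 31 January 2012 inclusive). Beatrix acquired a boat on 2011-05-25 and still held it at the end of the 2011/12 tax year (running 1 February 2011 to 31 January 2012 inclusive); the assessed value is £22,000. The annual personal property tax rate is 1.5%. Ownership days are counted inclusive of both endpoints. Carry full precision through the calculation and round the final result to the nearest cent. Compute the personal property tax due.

£227.84

Days held (2011-05-25 to 2012-01-31): 252 out of 365
Tax = £22,000 × 1.5% × 252/365 = £227.8356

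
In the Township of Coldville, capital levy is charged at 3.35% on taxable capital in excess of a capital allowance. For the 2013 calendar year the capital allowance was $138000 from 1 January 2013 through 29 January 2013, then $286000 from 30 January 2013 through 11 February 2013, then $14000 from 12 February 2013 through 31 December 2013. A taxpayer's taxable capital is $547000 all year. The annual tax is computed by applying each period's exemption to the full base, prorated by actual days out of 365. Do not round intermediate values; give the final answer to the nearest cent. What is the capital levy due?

1 January – 29 January 2013: 29 days, exemption $138000 → ($547000 − $138000) × 3.35% × 29/365 = $1088.6123
30 January – 11 February 2013: 13 days, exemption $286000 → ($547000 − $286000) × 3.35% × 13/365 = $311.4123
12 February – 31 December 2013: 323 days, exemption $14000 → ($547000 − $14000) × 3.35% × 323/365 = $15800.8945
Total = $17200.9192

$17200.92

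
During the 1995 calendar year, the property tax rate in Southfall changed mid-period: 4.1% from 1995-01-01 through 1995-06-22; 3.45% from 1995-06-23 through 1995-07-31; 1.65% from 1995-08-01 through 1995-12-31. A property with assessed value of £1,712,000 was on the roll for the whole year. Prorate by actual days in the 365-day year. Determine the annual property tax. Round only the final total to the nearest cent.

£51,420.98

1995-01-01 to 1995-06-22: 173 days at 4.1% → £1,712,000 × 4.1% × 173/365 = £33,269.0849
1995-06-23 to 1995-07-31: 39 days at 3.45% → £1,712,000 × 3.45% × 39/365 = £6,310.9479
1995-08-01 to 1995-12-31: 153 days at 1.65% → £1,712,000 × 1.65% × 153/365 = £11,840.9425
Total = £51,420.9753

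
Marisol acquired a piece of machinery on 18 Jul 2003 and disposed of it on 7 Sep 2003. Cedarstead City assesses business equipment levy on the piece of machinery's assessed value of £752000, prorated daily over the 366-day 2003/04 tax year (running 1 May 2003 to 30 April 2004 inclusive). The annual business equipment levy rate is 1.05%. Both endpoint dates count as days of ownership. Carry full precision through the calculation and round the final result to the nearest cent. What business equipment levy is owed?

£1121.84

Days held (18 Jul – 7 Sep 2003): 52 out of 366
Tax = £752000 × 1.05% × 52/366 = £1121.8361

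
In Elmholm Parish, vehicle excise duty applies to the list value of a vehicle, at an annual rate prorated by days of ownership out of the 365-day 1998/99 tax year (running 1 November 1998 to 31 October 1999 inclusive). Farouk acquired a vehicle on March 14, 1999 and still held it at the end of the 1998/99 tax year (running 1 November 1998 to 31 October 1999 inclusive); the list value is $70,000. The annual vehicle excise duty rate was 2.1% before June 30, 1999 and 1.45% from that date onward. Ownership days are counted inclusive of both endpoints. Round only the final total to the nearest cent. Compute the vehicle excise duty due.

March 14 – June 29, 1999: 108 days at 2.1% → $70,000 × 2.1% × 108/365 = $434.9589
June 30 – October 31, 1999: 124 days at 1.45% → $70,000 × 1.45% × 124/365 = $344.8219
Total = $779.7808

$779.78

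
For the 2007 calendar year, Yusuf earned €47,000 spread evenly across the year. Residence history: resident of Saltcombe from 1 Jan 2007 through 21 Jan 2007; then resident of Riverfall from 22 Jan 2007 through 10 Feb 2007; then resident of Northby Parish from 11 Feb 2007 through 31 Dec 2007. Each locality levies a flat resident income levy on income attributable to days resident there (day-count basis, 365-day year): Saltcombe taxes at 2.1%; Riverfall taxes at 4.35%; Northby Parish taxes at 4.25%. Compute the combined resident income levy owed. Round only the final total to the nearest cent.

€1,941.94

Saltcombe, 1 Jan – 21 Jan 2007: 21 days → €47,000 × 2.1% × 21/365 = €56.7863
Riverfall, 22 Jan – 10 Feb 2007: 20 days → €47,000 × 4.35% × 20/365 = €112.0274
Northby Parish, 11 Feb – 31 Dec 2007: 324 days → €47,000 × 4.25% × 324/365 = €1,773.1233
Total = €1,941.9370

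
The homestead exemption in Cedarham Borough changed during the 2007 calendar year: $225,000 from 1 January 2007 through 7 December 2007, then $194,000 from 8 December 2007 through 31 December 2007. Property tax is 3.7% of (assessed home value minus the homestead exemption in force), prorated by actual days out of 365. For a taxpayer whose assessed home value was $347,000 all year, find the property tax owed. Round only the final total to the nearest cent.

1 January – 7 December 2007: 341 days, exemption $225,000 → ($347,000 − $225,000) × 3.7% × 341/365 = $4,217.1890
8 December – 31 December 2007: 24 days, exemption $194,000 → ($347,000 − $194,000) × 3.7% × 24/365 = $372.2301
Total = $4,589.4192

$4,589.42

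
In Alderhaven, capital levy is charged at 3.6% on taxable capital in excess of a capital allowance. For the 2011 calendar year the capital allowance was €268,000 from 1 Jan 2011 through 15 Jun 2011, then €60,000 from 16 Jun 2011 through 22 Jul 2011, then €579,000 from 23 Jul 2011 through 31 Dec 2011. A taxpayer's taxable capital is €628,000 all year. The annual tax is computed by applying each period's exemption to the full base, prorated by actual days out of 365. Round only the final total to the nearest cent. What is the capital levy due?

€8,749.87

1 Jan – 15 Jun 2011: 166 days, exemption €268,000 → (€628,000 − €268,000) × 3.6% × 166/365 = €5,894.1370
16 Jun – 22 Jul 2011: 37 days, exemption €60,000 → (€628,000 − €60,000) × 3.6% × 37/365 = €2,072.8110
23 Jul – 31 Dec 2011: 162 days, exemption €579,000 → (€628,000 − €579,000) × 3.6% × 162/365 = €782.9260
Total = €8,749.8740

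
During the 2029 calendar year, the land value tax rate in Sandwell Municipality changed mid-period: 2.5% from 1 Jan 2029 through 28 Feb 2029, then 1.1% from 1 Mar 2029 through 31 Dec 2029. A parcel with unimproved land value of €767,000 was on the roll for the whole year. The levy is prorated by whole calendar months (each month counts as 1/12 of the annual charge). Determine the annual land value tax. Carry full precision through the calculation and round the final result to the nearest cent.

1 Jan – 28 Feb 2029: 2 months at 2.5% → €767,000 × 2.5% × 2/12 = €3,195.8333
1 Mar – 31 Dec 2029: 10 months at 1.1% → €767,000 × 1.1% × 10/12 = €7,030.8333
Total = €10,226.6667

€10,226.67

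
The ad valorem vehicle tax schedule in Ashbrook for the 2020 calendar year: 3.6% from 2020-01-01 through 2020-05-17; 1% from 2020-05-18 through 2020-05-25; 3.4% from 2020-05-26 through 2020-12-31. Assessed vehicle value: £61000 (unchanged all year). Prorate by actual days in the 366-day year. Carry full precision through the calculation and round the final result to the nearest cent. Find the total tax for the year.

£2088.00

2020-01-01 to 2020-05-17: 138 days at 3.6% → £61000 × 3.6% × 138/366 = £828.0000
2020-05-18 to 2020-05-25: 8 days at 1% → £61000 × 1% × 8/366 = £13.3333
2020-05-26 to 2020-12-31: 220 days at 3.4% → £61000 × 3.4% × 220/366 = £1246.6667
Total = £2088.0000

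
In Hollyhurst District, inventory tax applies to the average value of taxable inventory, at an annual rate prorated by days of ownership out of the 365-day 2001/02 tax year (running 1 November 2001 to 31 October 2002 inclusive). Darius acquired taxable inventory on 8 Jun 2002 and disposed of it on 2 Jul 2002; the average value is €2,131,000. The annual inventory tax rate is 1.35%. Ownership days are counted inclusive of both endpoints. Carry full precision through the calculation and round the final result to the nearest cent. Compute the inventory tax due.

Days held (8 Jun – 2 Jul 2002): 25 out of 365
Tax = €2,131,000 × 1.35% × 25/365 = €1,970.4452

€1,970.45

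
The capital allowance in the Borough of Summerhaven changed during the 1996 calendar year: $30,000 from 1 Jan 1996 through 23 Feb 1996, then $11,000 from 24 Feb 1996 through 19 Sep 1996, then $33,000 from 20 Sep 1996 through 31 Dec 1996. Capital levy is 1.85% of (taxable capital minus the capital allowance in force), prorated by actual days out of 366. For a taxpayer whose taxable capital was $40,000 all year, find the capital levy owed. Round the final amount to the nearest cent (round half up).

1 Jan – 23 Feb 1996: 54 days, exemption $30,000 → ($40,000 − $30,000) × 1.85% × 54/366 = $27.2951
24 Feb – 19 Sep 1996: 209 days, exemption $11,000 → ($40,000 − $11,000) × 1.85% × 209/366 = $306.3620
20 Sep – 31 Dec 1996: 103 days, exemption $33,000 → ($40,000 − $33,000) × 1.85% × 103/366 = $36.4440
Total = $370.1011

$370.10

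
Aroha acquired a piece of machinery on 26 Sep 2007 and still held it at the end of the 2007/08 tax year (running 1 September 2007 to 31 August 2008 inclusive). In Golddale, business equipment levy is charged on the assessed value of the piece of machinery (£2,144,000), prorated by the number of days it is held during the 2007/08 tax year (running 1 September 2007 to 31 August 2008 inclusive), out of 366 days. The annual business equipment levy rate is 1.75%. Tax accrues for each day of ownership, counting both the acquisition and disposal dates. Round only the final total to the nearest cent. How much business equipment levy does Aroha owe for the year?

Days held (26 Sep 2007 – 31 Aug 2008): 341 out of 366
Tax = £2,144,000 × 1.75% × 341/366 = £34,957.1585

£34,957.16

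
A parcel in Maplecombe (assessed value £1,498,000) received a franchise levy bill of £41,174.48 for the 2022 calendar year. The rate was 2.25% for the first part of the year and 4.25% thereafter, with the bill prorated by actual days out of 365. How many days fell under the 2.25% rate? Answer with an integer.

Let d = days at the first rate; then 365 − d days at the second rate.
£1,498,000 × [2.25%·d + 4.25%·(365−d)] / 365 = £41,174.48
Solving gives d = 274, so the new rate took effect on October 2, 2022.

274 days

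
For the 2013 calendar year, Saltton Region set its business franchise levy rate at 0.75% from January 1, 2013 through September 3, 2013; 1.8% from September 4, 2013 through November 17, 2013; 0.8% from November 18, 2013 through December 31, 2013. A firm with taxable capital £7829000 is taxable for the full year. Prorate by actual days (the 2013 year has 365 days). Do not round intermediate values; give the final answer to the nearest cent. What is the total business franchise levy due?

£76080.72

January 1 – September 3, 2013: 246 days at 0.75% → £7829000 × 0.75% × 246/365 = £39573.9863
September 4 – November 17, 2013: 75 days at 1.8% → £7829000 × 1.8% × 75/365 = £28956.5753
November 18 – December 31, 2013: 44 days at 0.8% → £7829000 × 0.8% × 44/365 = £7550.1589
Total = £76080.7205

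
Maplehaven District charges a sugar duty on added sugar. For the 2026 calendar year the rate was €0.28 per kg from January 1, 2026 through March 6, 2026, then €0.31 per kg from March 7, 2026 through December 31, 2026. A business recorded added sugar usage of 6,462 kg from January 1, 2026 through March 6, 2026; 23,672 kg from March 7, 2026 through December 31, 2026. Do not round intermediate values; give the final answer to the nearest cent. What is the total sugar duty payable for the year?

January 1 – March 6, 2026: 6,462 kg at €0.28/kg → €1809.36
March 7 – December 31, 2026: 23,672 kg at €0.31/kg → €7338.32

€9147.68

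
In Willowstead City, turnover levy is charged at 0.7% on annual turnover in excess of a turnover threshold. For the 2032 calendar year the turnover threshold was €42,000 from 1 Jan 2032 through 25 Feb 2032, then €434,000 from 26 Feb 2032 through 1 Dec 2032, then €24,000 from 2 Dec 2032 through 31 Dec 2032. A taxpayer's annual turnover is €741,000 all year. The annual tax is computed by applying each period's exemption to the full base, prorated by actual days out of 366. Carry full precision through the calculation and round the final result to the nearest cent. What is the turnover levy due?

€2,804.09

1 Jan – 25 Feb 2032: 56 days, exemption €42,000 → (€741,000 − €42,000) × 0.7% × 56/366 = €748.6557
26 Feb – 1 Dec 2032: 280 days, exemption €434,000 → (€741,000 − €434,000) × 0.7% × 280/366 = €1,644.0437
2 Dec – 31 Dec 2032: 30 days, exemption €24,000 → (€741,000 − €24,000) × 0.7% × 30/366 = €411.3934
Total = €2,804.0929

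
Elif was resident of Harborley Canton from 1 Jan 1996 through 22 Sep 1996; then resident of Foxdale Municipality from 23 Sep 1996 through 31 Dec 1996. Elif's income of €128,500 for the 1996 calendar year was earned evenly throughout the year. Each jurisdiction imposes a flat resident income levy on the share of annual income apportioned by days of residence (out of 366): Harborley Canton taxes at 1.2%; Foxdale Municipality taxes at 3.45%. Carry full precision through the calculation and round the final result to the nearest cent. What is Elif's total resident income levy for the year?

Harborley Canton, 1 Jan – 22 Sep 1996: 266 days → €128,500 × 1.2% × 266/366 = €1,120.6885
Foxdale Municipality, 23 Sep – 31 Dec 1996: 100 days → €128,500 × 3.45% × 100/366 = €1,211.2705
Total = €2,331.9590

€2,331.96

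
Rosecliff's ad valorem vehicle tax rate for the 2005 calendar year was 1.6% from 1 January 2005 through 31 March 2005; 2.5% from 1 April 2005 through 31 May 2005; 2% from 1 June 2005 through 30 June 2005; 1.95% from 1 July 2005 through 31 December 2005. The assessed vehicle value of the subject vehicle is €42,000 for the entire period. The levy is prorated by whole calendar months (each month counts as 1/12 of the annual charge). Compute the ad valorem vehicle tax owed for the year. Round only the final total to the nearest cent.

1 January – 31 March 2005: 3 months at 1.6% → €42,000 × 1.6% × 3/12 = €168.0000
1 April – 31 May 2005: 2 months at 2.5% → €42,000 × 2.5% × 2/12 = €175.0000
1 June – 30 June 2005: 1 month at 2% → €42,000 × 2% × 1/12 = €70.0000
1 July – 31 December 2005: 6 months at 1.95% → €42,000 × 1.95% × 6/12 = €409.5000
Total = €822.5000

€822.50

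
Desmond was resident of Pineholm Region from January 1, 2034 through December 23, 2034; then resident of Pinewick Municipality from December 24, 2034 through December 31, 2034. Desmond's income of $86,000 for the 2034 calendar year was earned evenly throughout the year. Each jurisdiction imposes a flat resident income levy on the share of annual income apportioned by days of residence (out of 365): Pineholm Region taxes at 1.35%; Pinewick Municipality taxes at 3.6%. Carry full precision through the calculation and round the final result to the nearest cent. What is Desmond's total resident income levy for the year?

Pineholm Region, January 1 – December 23, 2034: 357 days → $86,000 × 1.35% × 357/365 = $1,135.5534
Pinewick Municipality, December 24 – December 31, 2034: 8 days → $86,000 × 3.6% × 8/365 = $67.8575
Total = $1,203.4110

$1,203.41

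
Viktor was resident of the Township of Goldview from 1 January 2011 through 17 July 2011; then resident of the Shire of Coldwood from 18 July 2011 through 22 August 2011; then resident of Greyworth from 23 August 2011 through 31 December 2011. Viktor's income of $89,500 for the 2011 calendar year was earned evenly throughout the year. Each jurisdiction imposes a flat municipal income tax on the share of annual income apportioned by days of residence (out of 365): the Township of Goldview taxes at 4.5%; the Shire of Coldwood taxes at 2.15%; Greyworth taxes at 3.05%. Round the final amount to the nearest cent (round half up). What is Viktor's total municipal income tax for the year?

$3,354.29

The Township of Goldview, 1 January – 17 July 2011: 198 days → $89,500 × 4.5% × 198/365 = $2,184.7808
The Shire of Coldwood, 18 July – 22 August 2011: 36 days → $89,500 × 2.15% × 36/365 = $189.7890
Greyworth, 23 August – 31 December 2011: 131 days → $89,500 × 3.05% × 131/365 = $979.7185
Total = $3,354.2884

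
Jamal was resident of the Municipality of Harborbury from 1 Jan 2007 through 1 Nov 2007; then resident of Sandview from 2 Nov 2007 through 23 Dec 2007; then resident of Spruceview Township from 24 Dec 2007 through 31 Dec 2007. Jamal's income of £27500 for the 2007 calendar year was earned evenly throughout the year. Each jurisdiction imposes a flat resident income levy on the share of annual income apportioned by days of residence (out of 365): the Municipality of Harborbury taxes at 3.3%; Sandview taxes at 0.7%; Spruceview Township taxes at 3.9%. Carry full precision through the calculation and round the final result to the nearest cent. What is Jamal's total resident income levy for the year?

£809.25

The Municipality of Harborbury, 1 Jan – 1 Nov 2007: 305 days → £27500 × 3.3% × 305/365 = £758.3219
Sandview, 2 Nov – 23 Dec 2007: 52 days → £27500 × 0.7% × 52/365 = £27.4247
Spruceview Township, 24 Dec – 31 Dec 2007: 8 days → £27500 × 3.9% × 8/365 = £23.5068
Total = £809.2534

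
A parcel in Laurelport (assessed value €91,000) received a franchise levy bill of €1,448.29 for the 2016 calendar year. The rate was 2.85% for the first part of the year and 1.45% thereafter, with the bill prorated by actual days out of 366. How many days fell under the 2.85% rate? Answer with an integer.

Let d = days at the first rate; then 366 − d days at the second rate.
€91,000 × [2.85%·d + 1.45%·(366−d)] / 366 = €1,448.29
Solving gives d = 37, so the new rate took effect on 7 Feb 2016.

37 days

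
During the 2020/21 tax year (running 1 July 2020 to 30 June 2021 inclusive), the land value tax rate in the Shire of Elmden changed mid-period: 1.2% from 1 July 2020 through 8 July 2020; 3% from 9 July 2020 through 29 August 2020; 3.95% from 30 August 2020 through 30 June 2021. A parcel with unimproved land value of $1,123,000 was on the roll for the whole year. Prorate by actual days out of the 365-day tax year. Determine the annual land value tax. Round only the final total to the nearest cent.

$42,161.73

1 July – 8 July 2020: 8 days at 1.2% → $1,123,000 × 1.2% × 8/365 = $295.3644
9 July – 29 August 2020: 52 days at 3% → $1,123,000 × 3% × 52/365 = $4,799.6712
30 August 2020 – 30 June 2021: 305 days at 3.95% → $1,123,000 × 3.95% × 305/365 = $37,066.6918
Total = $42,161.7274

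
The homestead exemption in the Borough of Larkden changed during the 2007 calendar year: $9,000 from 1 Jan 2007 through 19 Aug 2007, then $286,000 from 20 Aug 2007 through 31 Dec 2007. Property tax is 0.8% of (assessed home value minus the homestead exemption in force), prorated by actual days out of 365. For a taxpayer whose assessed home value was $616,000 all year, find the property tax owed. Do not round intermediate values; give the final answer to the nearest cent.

$4,042.45

1 Jan – 19 Aug 2007: 231 days, exemption $9,000 → ($616,000 − $9,000) × 0.8% × 231/365 = $3,073.2493
20 Aug – 31 Dec 2007: 134 days, exemption $286,000 → ($616,000 − $286,000) × 0.8% × 134/365 = $969.2055
Total = $4,042.4548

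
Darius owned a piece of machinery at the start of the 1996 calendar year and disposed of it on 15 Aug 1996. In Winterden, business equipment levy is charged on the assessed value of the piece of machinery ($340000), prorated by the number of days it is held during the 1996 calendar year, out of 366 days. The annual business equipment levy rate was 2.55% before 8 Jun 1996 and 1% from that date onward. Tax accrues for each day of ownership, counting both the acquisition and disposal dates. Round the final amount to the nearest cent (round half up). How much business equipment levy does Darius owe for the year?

$4407.46

1 Jan – 7 Jun 1996: 159 days at 2.55% → $340000 × 2.55% × 159/366 = $3766.4754
8 Jun – 15 Aug 1996: 69 days at 1% → $340000 × 1% × 69/366 = $640.9836
Total = $4407.4590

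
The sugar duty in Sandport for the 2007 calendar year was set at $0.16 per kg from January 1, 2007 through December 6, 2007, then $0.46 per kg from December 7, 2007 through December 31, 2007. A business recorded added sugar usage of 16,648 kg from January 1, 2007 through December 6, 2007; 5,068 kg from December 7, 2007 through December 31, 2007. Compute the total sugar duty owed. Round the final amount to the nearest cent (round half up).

January 1 – December 6, 2007: 16,648 kg at $0.16/kg → $2,663.68
December 7 – December 31, 2007: 5,068 kg at $0.46/kg → $2,331.28

$4,994.96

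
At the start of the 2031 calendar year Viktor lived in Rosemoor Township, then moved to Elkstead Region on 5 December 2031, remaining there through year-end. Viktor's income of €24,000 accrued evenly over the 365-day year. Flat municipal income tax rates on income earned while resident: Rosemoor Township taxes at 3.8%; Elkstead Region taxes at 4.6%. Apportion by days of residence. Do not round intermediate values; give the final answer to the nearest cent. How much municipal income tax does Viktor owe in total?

Rosemoor Township, 1 January – 4 December 2031: 338 days → €24,000 × 3.8% × 338/365 = €844.5370
Elkstead Region, 5 December – 31 December 2031: 27 days → €24,000 × 4.6% × 27/365 = €81.6658
Total = €926.2027

€926.20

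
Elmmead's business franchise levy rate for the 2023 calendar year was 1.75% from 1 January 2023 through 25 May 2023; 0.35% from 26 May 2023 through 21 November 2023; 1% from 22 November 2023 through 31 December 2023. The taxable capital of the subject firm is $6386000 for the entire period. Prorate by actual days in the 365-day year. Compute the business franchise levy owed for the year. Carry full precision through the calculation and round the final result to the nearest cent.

1 January – 25 May 2023: 145 days at 1.75% → $6386000 × 1.75% × 145/365 = $44395.8219
26 May – 21 November 2023: 180 days at 0.35% → $6386000 × 0.35% × 180/365 = $11022.4110
22 November – 31 December 2023: 40 days at 1% → $6386000 × 1% × 40/365 = $6998.3562
Total = $62416.5890

$62416.59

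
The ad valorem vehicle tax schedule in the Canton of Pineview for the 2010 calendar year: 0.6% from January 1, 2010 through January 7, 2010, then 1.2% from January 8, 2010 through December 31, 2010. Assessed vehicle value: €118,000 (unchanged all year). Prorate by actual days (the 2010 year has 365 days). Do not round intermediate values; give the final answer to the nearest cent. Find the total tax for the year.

€1,402.42

January 1 – January 7, 2010: 7 days at 0.6% → €118,000 × 0.6% × 7/365 = €13.5781
January 8 – December 31, 2010: 358 days at 1.2% → €118,000 × 1.2% × 358/365 = €1,388.8438
Total = €1,402.4219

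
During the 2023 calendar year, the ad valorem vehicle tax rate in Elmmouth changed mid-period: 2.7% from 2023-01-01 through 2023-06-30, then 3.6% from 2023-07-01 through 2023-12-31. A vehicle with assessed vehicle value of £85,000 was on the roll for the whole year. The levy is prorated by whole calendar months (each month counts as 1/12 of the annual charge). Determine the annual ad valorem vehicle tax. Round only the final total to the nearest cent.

£2,677.50

2023-01-01 to 2023-06-30: 6 months at 2.7% → £85,000 × 2.7% × 6/12 = £1,147.5000
2023-07-01 to 2023-12-31: 6 months at 3.6% → £85,000 × 3.6% × 6/12 = £1,530.0000
Total = £2,677.5000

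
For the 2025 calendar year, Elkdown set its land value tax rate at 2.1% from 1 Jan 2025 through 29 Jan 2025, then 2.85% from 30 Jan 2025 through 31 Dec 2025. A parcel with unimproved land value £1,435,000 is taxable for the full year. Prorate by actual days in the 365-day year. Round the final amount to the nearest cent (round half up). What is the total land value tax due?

1 Jan – 29 Jan 2025: 29 days at 2.1% → £1,435,000 × 2.1% × 29/365 = £2,394.2877
30 Jan – 31 Dec 2025: 336 days at 2.85% → £1,435,000 × 2.85% × 336/365 = £37,648.1096
Total = £40,042.3973

£40,042.40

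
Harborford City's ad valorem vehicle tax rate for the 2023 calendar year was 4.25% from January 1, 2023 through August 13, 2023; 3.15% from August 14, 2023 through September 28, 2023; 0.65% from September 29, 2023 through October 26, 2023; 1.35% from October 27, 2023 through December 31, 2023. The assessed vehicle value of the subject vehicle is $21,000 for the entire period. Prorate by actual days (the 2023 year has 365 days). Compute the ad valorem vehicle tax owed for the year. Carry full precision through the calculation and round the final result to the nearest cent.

January 1 – August 13, 2023: 225 days at 4.25% → $21,000 × 4.25% × 225/365 = $550.1712
August 14 – September 28, 2023: 46 days at 3.15% → $21,000 × 3.15% × 46/365 = $83.3671
September 29 – October 26, 2023: 28 days at 0.65% → $21,000 × 0.65% × 28/365 = $10.4712
October 27 – December 31, 2023: 66 days at 1.35% → $21,000 × 1.35% × 66/365 = $51.2630
Total = $695.2726

$695.27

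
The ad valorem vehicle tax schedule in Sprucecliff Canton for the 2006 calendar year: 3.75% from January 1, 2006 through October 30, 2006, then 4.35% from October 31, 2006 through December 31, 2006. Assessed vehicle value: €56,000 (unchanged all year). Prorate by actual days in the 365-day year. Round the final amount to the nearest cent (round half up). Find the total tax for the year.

€2,157.07

January 1 – October 30, 2006: 303 days at 3.75% → €56,000 × 3.75% × 303/365 = €1,743.2877
October 31 – December 31, 2006: 62 days at 4.35% → €56,000 × 4.35% × 62/365 = €413.7863
Total = €2,157.0740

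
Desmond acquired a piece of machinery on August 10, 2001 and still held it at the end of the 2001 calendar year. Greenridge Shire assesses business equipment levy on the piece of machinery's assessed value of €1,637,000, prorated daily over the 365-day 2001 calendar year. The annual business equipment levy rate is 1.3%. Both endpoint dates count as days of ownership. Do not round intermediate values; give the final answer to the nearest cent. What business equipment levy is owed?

€8,395.79

Days held (August 10 – December 31, 2001): 144 out of 365
Tax = €1,637,000 × 1.3% × 144/365 = €8,395.7918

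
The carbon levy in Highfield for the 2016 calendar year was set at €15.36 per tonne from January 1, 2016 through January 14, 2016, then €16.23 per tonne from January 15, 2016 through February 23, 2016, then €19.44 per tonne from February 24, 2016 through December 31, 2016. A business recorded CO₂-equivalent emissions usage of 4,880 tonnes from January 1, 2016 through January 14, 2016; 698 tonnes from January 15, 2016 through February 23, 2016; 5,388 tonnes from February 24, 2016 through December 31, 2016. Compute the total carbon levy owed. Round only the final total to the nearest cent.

€191028.06

January 1 – January 14, 2016: 4,880 tonnes at €15.36/tonne → €74956.80
January 15 – February 23, 2016: 698 tonnes at €16.23/tonne → €11328.54
February 24 – December 31, 2016: 5,388 tonnes at €19.44/tonne → €104742.72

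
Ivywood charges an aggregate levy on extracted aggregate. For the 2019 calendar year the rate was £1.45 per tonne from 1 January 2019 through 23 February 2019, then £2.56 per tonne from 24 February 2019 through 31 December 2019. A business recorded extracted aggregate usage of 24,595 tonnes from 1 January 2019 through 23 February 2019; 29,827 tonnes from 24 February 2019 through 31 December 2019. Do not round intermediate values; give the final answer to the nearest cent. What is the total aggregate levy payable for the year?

1 January – 23 February 2019: 24,595 tonnes at £1.45/tonne → £35,662.75
24 February – 31 December 2019: 29,827 tonnes at £2.56/tonne → £76,357.12

£112,019.87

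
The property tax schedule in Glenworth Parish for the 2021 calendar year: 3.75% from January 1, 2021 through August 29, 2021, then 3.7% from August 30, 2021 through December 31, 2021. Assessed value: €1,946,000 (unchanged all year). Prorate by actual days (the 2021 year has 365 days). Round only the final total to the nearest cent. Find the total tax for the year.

January 1 – August 29, 2021: 241 days at 3.75% → €1,946,000 × 3.75% × 241/365 = €48,183.4932
August 30 – December 31, 2021: 124 days at 3.7% → €1,946,000 × 3.7% × 124/365 = €24,460.9534
Total = €72,644.4466

€72,644.45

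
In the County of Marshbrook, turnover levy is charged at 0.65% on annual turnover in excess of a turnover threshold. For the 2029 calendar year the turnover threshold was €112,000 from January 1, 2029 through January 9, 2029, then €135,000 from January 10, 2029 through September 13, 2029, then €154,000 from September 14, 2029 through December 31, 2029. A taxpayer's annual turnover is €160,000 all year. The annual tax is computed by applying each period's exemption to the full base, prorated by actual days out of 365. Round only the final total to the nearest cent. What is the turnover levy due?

€129.31

January 1 – January 9, 2029: 9 days, exemption €112,000 → (€160,000 − €112,000) × 0.65% × 9/365 = €7.6932
January 10 – September 13, 2029: 247 days, exemption €135,000 → (€160,000 − €135,000) × 0.65% × 247/365 = €109.9658
September 14 – December 31, 2029: 109 days, exemption €154,000 → (€160,000 − €154,000) × 0.65% × 109/365 = €11.6466
Total = €129.3055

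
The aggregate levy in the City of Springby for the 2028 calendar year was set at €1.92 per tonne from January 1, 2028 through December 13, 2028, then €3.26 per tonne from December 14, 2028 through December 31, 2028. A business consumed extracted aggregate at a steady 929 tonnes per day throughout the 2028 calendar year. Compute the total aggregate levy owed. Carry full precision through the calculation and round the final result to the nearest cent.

€675,234.36

January 1 – December 13, 2028: 348 days × 929 tonnes/day = 323,292 tonnes at €1.92/tonne → €620,720.64
December 14 – December 31, 2028: 18 days × 929 tonnes/day = 16,722 tonnes at €3.26/tonne → €54,513.72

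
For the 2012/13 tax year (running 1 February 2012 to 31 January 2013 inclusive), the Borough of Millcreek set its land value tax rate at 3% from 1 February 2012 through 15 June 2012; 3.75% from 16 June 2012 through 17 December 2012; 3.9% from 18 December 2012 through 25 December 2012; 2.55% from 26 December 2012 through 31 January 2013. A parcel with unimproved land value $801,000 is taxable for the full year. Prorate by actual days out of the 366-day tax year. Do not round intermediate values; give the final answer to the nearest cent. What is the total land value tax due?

1 February – 15 June 2012: 136 days at 3% → $801,000 × 3% × 136/366 = $8,929.1803
16 June – 17 December 2012: 185 days at 3.75% → $801,000 × 3.75% × 185/366 = $15,182.8893
18 December – 25 December 2012: 8 days at 3.9% → $801,000 × 3.9% × 8/366 = $682.8197
26 December 2012 – 31 January 2013: 37 days at 2.55% → $801,000 × 2.55% × 37/366 = $2,064.8730
Total = $26,859.7623

$26,859.76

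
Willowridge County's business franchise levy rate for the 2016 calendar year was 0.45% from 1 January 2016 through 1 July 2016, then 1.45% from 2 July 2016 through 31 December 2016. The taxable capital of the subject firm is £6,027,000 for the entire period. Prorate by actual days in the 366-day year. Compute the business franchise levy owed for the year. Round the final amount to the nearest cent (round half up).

£57,256.50

1 January – 1 July 2016: 183 days at 0.45% → £6,027,000 × 0.45% × 183/366 = £13,560.7500
2 July – 31 December 2016: 183 days at 1.45% → £6,027,000 × 1.45% × 183/366 = £43,695.7500
Total = £57,256.5000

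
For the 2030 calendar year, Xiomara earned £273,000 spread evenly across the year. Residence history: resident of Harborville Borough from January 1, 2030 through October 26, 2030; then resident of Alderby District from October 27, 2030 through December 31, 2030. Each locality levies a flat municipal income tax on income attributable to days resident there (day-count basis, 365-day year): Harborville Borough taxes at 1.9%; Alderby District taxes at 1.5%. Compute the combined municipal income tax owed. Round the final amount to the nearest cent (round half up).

£4,989.54

Harborville Borough, January 1 – October 26, 2030: 299 days → £273,000 × 1.9% × 299/365 = £4,249.0767
Alderby District, October 27 – December 31, 2030: 66 days → £273,000 × 1.5% × 66/365 = £740.4658
Total = £4,989.5425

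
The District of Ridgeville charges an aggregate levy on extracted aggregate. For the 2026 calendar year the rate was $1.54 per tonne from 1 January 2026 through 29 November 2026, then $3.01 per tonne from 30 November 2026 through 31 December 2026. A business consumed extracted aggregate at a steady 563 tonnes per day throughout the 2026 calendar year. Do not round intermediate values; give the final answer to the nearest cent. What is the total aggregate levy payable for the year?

$342,945.82

1 January – 29 November 2026: 333 days × 563 tonnes/day = 187,479 tonnes at $1.54/tonne → $288,717.66
30 November – 31 December 2026: 32 days × 563 tonnes/day = 18,016 tonnes at $3.01/tonne → $54,228.16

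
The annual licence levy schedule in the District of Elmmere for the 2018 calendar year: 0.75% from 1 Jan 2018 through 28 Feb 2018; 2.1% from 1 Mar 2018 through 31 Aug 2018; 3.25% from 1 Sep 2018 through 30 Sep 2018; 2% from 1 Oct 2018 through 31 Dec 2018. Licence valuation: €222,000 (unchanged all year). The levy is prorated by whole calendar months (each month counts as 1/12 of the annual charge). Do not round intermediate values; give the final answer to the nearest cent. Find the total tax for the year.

1 Jan – 28 Feb 2018: 2 months at 0.75% → €222,000 × 0.75% × 2/12 = €277.5000
1 Mar – 31 Aug 2018: 6 months at 2.1% → €222,000 × 2.1% × 6/12 = €2,331.0000
1 Sep – 30 Sep 2018: 1 month at 3.25% → €222,000 × 3.25% × 1/12 = €601.2500
1 Oct – 31 Dec 2018: 3 months at 2% → €222,000 × 2% × 3/12 = €1,110.0000
Total = €4,319.7500

€4,319.75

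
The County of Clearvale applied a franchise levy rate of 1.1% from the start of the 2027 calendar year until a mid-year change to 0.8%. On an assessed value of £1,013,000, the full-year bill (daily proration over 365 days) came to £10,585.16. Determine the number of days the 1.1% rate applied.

298 days

Let d = days at the first rate; then 365 − d days at the second rate.
£1,013,000 × [1.1%·d + 0.8%·(365−d)] / 365 = £10,585.16
Solving gives d = 298, so the new rate took effect on 26 October 2027.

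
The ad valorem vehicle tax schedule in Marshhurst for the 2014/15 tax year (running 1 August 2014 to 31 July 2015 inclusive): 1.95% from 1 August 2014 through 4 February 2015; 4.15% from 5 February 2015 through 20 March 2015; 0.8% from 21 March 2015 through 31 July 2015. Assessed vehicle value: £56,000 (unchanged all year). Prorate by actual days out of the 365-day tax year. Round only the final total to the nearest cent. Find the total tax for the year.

£1,005.85

1 August 2014 – 4 February 2015: 188 days at 1.95% → £56,000 × 1.95% × 188/365 = £562.4548
5 February – 20 March 2015: 44 days at 4.15% → £56,000 × 4.15% × 44/365 = £280.1534
21 March – 31 July 2015: 133 days at 0.8% → £56,000 × 0.8% × 133/365 = £163.2438
Total = £1,005.8521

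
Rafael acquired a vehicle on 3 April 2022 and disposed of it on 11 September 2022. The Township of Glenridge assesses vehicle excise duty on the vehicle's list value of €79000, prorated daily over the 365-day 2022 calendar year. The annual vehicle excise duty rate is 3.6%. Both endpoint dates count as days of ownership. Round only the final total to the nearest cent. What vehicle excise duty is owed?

Days held (3 April – 11 September 2022): 162 out of 365
Tax = €79000 × 3.6% × 162/365 = €1262.2685

€1262.27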